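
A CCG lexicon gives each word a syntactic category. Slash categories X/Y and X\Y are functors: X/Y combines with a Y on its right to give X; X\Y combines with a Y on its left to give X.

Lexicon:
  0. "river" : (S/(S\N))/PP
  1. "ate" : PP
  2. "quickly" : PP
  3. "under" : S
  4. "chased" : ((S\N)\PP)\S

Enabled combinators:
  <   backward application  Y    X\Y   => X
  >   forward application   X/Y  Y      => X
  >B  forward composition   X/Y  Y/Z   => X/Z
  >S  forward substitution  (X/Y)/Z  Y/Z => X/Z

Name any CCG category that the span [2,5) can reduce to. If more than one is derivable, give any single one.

[0,5] S   >
  [0,2] S/(S\N)   >
    [0,1] "river" : (S/(S\N))/PP
    [1,2] "ate" : PP
  [2,5] S\N   <
    [2,3] "quickly" : PP
    [3,5] (S\N)\PP   <
      [3,4] "under" : S
      [4,5] "chased" : ((S\N)\PP)\S

S\N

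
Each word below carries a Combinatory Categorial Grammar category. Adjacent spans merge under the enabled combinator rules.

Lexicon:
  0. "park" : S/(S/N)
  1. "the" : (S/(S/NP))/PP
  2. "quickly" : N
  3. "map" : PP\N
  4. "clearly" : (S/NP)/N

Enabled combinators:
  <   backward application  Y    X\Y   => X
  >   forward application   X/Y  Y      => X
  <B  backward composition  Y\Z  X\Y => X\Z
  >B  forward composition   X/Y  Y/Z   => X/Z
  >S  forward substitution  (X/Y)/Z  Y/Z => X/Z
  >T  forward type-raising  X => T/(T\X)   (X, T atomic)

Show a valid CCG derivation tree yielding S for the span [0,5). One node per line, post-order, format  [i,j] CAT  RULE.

[0,5] S   >
  [0,1] "park" : S/(S/N)
  [1,5] S/N   >B
    [1,4] S/(S/NP)   >
      [1,2] "the" : (S/(S/NP))/PP
      [2,4] PP   >
        [2,3] PP/(PP\N)   >T
          [2,3] "quickly" : N
        [3,4] "map" : PP\N
    [4,5] "clearly" : (S/NP)/N

[0,1] S/(S/N)  lex  "park"
[1,2] (S/(S/NP))/PP  lex  "the"
[2,3] N  lex  "quickly"
[2,3] PP/(PP\N)  >T
[3,4] PP\N  lex  "map"
[2,4] PP  >  k=3
[1,4] S/(S/NP)  >  k=2
[4,5] (S/NP)/N  lex  "clearly"
[1,5] S/N  >B  k=4
[0,5] S  >  k=1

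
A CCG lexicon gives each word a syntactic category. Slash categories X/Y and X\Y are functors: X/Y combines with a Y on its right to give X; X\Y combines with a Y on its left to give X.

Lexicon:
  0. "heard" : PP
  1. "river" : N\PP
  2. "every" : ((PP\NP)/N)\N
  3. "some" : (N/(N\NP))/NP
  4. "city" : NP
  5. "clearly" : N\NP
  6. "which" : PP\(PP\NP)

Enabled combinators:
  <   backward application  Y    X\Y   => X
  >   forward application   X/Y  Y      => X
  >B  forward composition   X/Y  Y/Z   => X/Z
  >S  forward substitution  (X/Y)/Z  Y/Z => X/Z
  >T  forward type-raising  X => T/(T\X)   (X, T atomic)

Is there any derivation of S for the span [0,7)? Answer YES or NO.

NO

PP N\PP ((PP\NP)/N)\N (N/(N\NP))/NP NP N\NP PP\(PP\NP)
CKY chart[0,7] = {N/(N\PP), NP/(NP\PP), PP, PP/(PP\PP), S/(S\PP)}; S ∉ chart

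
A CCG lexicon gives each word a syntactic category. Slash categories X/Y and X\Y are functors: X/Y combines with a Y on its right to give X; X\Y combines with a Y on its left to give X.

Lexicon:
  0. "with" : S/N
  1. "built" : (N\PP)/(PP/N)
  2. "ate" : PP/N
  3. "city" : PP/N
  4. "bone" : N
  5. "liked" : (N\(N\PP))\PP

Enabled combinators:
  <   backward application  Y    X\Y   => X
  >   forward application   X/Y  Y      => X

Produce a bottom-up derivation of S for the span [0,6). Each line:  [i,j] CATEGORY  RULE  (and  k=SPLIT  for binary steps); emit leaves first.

[0,1] S/N  lex  "with"
[1,2] (N\PP)/(PP/N)  lex  "built"
[2,3] PP/N  lex  "ate"
[1,3] N\PP  >  k=2
[3,4] PP/N  lex  "city"
[4,5] N  lex  "bone"
[3,5] PP  >  k=4
[5,6] (N\(N\PP))\PP  lex  "liked"
[3,6] N\(N\PP)  <  k=5
[1,6] N  <  k=3
[0,6] S  >  k=1

[0,6] S   >
  [0,1] "with" : S/N
  [1,6] N   <
    [1,3] N\PP   >
      [1,2] "built" : (N\PP)/(PP/N)
      [2,3] "ate" : PP/N
    [3,6] N\(N\PP)   <
      [3,5] PP   >
        [3,4] "city" : PP/N
        [4,5] "bone" : N
      [5,6] "liked" : (N\(N\PP))\PP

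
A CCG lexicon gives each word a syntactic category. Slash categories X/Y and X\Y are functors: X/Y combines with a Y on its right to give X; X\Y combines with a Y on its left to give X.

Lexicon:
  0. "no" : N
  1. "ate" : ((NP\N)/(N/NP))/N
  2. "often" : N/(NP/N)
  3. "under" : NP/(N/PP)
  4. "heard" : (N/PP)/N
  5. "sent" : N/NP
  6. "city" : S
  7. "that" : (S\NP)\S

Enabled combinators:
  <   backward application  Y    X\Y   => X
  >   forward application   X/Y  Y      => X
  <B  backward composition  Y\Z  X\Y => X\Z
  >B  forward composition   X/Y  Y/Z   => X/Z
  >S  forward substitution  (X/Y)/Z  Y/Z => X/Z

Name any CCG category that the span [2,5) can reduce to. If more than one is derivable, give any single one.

N

[0,8] S   <
  [0,1] "no" : N
  [1,8] S\N   <B
    [1,6] NP\N   >
      [1,5] (NP\N)/(N/NP)   >
        [1,2] "ate" : ((NP\N)/(N/NP))/N
        [2,5] N   >
          [2,3] "often" : N/(NP/N)
          [3,5] NP/N   >B
            [3,4] "under" : NP/(N/PP)
            [4,5] "heard" : (N/PP)/N
      [5,6] "sent" : N/NP
    [6,8] S\NP   <
      [6,7] "city" : S
      [7,8] "that" : (S\NP)\S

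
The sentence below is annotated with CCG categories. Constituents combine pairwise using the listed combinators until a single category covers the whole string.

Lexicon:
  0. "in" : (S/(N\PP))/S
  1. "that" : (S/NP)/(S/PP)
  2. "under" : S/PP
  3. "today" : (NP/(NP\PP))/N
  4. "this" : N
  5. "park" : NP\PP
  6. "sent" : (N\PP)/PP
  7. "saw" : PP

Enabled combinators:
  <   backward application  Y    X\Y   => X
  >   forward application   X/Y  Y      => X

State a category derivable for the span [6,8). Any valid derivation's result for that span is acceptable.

[0,8] S   >
  [0,6] S/(N\PP)   >
    [0,1] "in" : (S/(N\PP))/S
    [1,6] S   >
      [1,3] S/NP   >
        [1,2] "that" : (S/NP)/(S/PP)
        [2,3] "under" : S/PP
      [3,6] NP   >
        [3,5] NP/(NP\PP)   >
          [3,4] "today" : (NP/(NP\PP))/N
          [4,5] "this" : N
        [5,6] "park" : NP\PP
  [6,8] N\PP   >
    [6,7] "sent" : (N\PP)/PP
    [7,8] "saw" : PP

N\PP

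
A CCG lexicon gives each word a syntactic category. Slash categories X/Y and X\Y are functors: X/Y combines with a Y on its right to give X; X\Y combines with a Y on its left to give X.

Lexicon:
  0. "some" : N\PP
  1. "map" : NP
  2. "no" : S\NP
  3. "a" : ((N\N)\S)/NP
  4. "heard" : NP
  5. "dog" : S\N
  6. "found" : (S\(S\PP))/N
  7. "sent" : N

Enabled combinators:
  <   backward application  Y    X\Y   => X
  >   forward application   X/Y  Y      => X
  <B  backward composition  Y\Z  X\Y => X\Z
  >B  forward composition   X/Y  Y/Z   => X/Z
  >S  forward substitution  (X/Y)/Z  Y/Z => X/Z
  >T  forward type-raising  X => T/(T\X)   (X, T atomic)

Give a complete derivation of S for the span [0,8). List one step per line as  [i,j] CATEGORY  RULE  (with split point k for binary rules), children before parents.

[0,8] S   <
  [0,6] S\PP   <B
    [0,5] N\PP   <B
      [0,1] "some" : N\PP
      [1,5] N\N   <
        [1,3] S   <
          [1,2] "map" : NP
          [2,3] "no" : S\NP
        [3,5] (N\N)\S   >
          [3,4] "a" : ((N\N)\S)/NP
          [4,5] "heard" : NP
    [5,6] "dog" : S\N
  [6,8] S\(S\PP)   >
    [6,7] "found" : (S\(S\PP))/N
    [7,8] "sent" : N

[0,1] N\PP  lex  "some"
[1,2] NP  lex  "map"
[2,3] S\NP  lex  "no"
[1,3] S  <  k=2
[3,4] ((N\N)\S)/NP  lex  "a"
[4,5] NP  lex  "heard"
[3,5] (N\N)\S  >  k=4
[1,5] N\N  <  k=3
[0,5] N\PP  <B  k=1
[5,6] S\N  lex  "dog"
[0,6] S\PP  <B  k=5
[6,7] (S\(S\PP))/N  lex  "found"
[7,8] N  lex  "sent"
[6,8] S\(S\PP)  >  k=7
[0,8] S  <  k=6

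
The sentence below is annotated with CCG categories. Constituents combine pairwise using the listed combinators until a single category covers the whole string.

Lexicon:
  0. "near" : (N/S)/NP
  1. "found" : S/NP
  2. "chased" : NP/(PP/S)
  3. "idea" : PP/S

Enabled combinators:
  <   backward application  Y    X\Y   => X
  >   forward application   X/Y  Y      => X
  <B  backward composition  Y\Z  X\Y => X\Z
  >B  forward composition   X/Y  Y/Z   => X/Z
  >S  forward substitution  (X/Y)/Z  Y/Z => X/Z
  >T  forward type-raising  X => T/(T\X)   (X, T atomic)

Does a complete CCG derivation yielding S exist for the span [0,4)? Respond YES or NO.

(N/S)/NP S/NP NP/(PP/S) PP/S
CKY chart[0,4] = {(N/S)/(NP\S), N, N/(NP\NP), N/(N\N), NP/(NP\N), PP/(PP\N), S/(S\N)}; S ∉ chart

NO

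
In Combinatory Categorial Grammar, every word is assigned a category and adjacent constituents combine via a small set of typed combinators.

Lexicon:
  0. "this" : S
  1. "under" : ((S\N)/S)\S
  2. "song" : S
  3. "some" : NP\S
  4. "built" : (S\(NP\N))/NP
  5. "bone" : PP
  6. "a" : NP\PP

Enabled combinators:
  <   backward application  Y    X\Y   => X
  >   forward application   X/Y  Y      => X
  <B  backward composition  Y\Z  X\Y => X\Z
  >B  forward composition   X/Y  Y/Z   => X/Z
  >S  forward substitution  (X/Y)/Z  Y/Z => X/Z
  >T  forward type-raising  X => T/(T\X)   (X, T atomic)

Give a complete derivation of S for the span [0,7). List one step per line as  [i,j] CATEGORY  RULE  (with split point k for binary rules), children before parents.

[0,1] S  lex  "this"
[1,2] ((S\N)/S)\S  lex  "under"
[0,2] (S\N)/S  <  k=1
[2,3] S  lex  "song"
[0,3] S\N  >  k=2
[3,4] NP\S  lex  "some"
[0,4] NP\N  <B  k=3
[4,5] (S\(NP\N))/NP  lex  "built"
[5,6] PP  lex  "bone"
[5,6] NP/(NP\PP)  >T
[6,7] NP\PP  lex  "a"
[5,7] NP  >  k=6
[4,7] S\(NP\N)  >  k=5
[0,7] S  <  k=4

[0,7] S   <
  [0,4] NP\N   <B
    [0,3] S\N   >
      [0,2] (S\N)/S   <
        [0,1] "this" : S
        [1,2] "under" : ((S\N)/S)\S
      [2,3] "song" : S
    [3,4] "some" : NP\S
  [4,7] S\(NP\N)   >
    [4,5] "built" : (S\(NP\N))/NP
    [5,7] NP   >
      [5,6] NP/(NP\PP)   >T
        [5,6] "bone" : PP
      [6,7] "a" : NP\PP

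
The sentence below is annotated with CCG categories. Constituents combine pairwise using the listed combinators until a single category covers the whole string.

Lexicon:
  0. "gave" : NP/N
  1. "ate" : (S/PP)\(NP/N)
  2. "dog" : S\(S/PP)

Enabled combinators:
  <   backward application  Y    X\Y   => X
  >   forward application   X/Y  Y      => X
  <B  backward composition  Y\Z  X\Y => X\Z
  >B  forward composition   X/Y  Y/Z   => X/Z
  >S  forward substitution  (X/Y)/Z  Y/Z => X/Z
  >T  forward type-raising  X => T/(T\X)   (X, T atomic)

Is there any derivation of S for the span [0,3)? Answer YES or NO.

[0,3] S   <
  [0,2] S/PP   <
    [0,1] "gave" : NP/N
    [1,2] "ate" : (S/PP)\(NP/N)
  [2,3] "dog" : S\(S/PP)

YES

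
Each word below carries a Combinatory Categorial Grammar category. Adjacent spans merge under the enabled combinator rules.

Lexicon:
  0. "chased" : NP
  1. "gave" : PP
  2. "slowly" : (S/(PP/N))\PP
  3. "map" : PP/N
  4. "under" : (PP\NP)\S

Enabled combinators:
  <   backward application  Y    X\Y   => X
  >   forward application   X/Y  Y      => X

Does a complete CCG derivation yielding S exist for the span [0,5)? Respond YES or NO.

NO

NP PP (S/(PP/N))\PP PP/N (PP\NP)\S
CKY chart[0,5] = {PP}; S ∉ chart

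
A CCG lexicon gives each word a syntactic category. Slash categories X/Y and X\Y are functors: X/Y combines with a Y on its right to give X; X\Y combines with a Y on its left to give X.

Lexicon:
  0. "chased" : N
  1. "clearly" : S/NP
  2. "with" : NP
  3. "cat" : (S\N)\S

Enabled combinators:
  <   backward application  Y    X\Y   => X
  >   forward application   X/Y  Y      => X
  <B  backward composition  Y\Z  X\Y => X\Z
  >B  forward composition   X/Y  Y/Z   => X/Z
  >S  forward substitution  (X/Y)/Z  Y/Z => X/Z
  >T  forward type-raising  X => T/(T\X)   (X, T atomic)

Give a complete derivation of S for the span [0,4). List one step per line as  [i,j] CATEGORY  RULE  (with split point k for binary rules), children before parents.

[0,4] S   >
  [0,1] S/(S\N)   >T
    [0,1] "chased" : N
  [1,4] S\N   <
    [1,3] S   >
      [1,2] "clearly" : S/NP
      [2,3] "with" : NP
    [3,4] "cat" : (S\N)\S

[0,1] N  lex  "chased"
[0,1] S/(S\N)  >T
[1,2] S/NP  lex  "clearly"
[2,3] NP  lex  "with"
[1,3] S  >  k=2
[3,4] (S\N)\S  lex  "cat"
[1,4] S\N  <  k=3
[0,4] S  >  k=1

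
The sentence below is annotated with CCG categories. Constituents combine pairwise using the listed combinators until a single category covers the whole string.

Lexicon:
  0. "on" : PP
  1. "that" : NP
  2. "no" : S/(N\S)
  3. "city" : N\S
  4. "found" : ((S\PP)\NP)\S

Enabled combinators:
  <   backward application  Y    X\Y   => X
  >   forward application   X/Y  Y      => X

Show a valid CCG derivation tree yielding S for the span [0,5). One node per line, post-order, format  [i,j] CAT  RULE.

[0,5] S   <
  [0,1] "on" : PP
  [1,5] S\PP   <
    [1,2] "that" : NP
    [2,5] (S\PP)\NP   <
      [2,4] S   >
        [2,3] "no" : S/(N\S)
        [3,4] "city" : N\S
      [4,5] "found" : ((S\PP)\NP)\S

[0,1] PP  lex  "on"
[1,2] NP  lex  "that"
[2,3] S/(N\S)  lex  "no"
[3,4] N\S  lex  "city"
[2,4] S  >  k=3
[4,5] ((S\PP)\NP)\S  lex  "found"
[2,5] (S\PP)\NP  <  k=4
[1,5] S\PP  <  k=2
[0,5] S  <  k=1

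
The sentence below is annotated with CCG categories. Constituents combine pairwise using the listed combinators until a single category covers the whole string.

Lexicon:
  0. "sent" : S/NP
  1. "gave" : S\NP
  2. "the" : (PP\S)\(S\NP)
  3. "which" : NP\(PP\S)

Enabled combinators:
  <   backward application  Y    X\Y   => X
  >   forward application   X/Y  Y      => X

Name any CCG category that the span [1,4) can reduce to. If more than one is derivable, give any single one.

[0,4] S   >
  [0,1] "sent" : S/NP
  [1,4] NP   <
    [1,3] PP\S   <
      [1,2] "gave" : S\NP
      [2,3] "the" : (PP\S)\(S\NP)
    [3,4] "which" : NP\(PP\S)

NP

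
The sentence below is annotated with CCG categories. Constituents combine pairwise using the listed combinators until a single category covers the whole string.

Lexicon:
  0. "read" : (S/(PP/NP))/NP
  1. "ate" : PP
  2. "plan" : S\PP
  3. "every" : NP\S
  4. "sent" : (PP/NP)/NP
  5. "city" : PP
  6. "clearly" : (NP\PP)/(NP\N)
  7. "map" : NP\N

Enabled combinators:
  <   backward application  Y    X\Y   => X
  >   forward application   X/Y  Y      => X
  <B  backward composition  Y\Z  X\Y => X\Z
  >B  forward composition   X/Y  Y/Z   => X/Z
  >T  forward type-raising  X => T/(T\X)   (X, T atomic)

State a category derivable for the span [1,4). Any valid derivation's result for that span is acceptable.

NP

[0,8] S   >
  [0,5] S/NP   >B
    [0,4] S/(PP/NP)   >
      [0,1] "read" : (S/(PP/NP))/NP
      [1,4] NP   <
        [1,3] S   <
          [1,2] "ate" : PP
          [2,3] "plan" : S\PP
        [3,4] "every" : NP\S
    [4,5] "sent" : (PP/NP)/NP
  [5,8] NP   >
    [5,6] NP/(NP\PP)   >T
      [5,6] "city" : PP
    [6,8] NP\PP   >
      [6,7] "clearly" : (NP\PP)/(NP\N)
      [7,8] "map" : NP\N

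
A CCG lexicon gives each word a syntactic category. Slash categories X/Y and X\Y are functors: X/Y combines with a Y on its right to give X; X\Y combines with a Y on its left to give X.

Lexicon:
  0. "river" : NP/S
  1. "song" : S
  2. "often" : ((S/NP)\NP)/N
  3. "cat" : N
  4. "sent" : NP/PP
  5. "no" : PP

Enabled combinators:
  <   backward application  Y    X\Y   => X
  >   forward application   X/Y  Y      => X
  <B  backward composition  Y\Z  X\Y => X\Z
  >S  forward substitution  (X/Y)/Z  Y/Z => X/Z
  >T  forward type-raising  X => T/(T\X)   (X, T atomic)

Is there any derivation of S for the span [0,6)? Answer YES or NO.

[0,6] S   >
  [0,4] S/NP   <
    [0,2] NP   >
      [0,1] "river" : NP/S
      [1,2] "song" : S
    [2,4] (S/NP)\NP   >
      [2,3] "often" : ((S/NP)\NP)/N
      [3,4] "cat" : N
  [4,6] NP   >
    [4,5] "sent" : NP/PP
    [5,6] "no" : PP

YES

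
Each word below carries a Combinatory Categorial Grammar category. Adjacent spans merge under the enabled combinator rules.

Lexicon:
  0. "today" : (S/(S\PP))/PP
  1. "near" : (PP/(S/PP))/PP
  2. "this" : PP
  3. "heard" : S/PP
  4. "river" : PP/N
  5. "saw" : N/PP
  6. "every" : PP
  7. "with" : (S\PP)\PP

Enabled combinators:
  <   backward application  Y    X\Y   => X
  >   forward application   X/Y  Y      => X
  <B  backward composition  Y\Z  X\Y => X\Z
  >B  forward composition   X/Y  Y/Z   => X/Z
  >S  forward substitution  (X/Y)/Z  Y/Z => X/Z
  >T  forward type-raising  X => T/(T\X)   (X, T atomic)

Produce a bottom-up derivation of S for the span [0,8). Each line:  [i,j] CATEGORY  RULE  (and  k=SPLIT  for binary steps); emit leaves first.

[0,1] (S/(S\PP))/PP  lex  "today"
[1,2] (PP/(S/PP))/PP  lex  "near"
[2,3] PP  lex  "this"
[1,3] PP/(S/PP)  >  k=2
[3,4] S/PP  lex  "heard"
[4,5] PP/N  lex  "river"
[3,5] S/N  >B  k=4
[5,6] N/PP  lex  "saw"
[3,6] S/PP  >B  k=5
[1,6] PP  >  k=3
[0,6] S/(S\PP)  >  k=1
[6,7] PP  lex  "every"
[7,8] (S\PP)\PP  lex  "with"
[6,8] S\PP  <  k=7
[0,8] S  >  k=6

[0,8] S   >
  [0,6] S/(S\PP)   >
    [0,1] "today" : (S/(S\PP))/PP
    [1,6] PP   >
      [1,3] PP/(S/PP)   >
        [1,2] "near" : (PP/(S/PP))/PP
        [2,3] "this" : PP
      [3,6] S/PP   >B
        [3,5] S/N   >B
          [3,4] "heard" : S/PP
          [4,5] "river" : PP/N
        [5,6] "saw" : N/PP
  [6,8] S\PP   <
    [6,7] "every" : PP
    [7,8] "with" : (S\PP)\PP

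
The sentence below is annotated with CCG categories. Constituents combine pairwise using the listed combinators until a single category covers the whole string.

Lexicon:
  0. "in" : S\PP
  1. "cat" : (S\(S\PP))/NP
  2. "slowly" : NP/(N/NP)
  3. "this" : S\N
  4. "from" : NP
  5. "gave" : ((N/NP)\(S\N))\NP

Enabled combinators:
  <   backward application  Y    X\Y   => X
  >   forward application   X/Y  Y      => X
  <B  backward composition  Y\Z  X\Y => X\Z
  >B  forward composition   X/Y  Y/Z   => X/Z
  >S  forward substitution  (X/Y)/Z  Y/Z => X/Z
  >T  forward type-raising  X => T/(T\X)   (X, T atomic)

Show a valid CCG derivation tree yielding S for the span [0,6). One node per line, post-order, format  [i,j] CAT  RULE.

[0,1] S\PP  lex  "in"
[1,2] (S\(S\PP))/NP  lex  "cat"
[2,3] NP/(N/NP)  lex  "slowly"
[3,4] S\N  lex  "this"
[4,5] NP  lex  "from"
[5,6] ((N/NP)\(S\N))\NP  lex  "gave"
[4,6] (N/NP)\(S\N)  <  k=5
[3,6] N/NP  <  k=4
[2,6] NP  >  k=3
[1,6] S\(S\PP)  >  k=2
[0,6] S  <  k=1

[0,6] S   <
  [0,1] "in" : S\PP
  [1,6] S\(S\PP)   >
    [1,2] "cat" : (S\(S\PP))/NP
    [2,6] NP   >
      [2,3] "slowly" : NP/(N/NP)
      [3,6] N/NP   <
        [3,4] "this" : S\N
        [4,6] (N/NP)\(S\N)   <
          [4,5] "from" : NP
          [5,6] "gave" : ((N/NP)\(S\N))\NP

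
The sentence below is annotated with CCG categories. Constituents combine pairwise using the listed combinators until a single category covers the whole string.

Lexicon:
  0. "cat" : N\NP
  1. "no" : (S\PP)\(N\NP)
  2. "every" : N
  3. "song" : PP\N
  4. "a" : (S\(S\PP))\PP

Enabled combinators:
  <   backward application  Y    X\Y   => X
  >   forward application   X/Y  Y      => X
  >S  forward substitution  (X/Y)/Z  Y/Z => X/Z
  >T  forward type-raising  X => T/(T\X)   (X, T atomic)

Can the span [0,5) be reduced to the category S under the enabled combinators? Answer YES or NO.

YES

[0,5] S   <
  [0,2] S\PP   <
    [0,1] "cat" : N\NP
    [1,2] "no" : (S\PP)\(N\NP)
  [2,5] S\(S\PP)   <
    [2,4] PP   >
      [2,3] PP/(PP\N)   >T
        [2,3] "every" : N
      [3,4] "song" : PP\N
    [4,5] "a" : (S\(S\PP))\PP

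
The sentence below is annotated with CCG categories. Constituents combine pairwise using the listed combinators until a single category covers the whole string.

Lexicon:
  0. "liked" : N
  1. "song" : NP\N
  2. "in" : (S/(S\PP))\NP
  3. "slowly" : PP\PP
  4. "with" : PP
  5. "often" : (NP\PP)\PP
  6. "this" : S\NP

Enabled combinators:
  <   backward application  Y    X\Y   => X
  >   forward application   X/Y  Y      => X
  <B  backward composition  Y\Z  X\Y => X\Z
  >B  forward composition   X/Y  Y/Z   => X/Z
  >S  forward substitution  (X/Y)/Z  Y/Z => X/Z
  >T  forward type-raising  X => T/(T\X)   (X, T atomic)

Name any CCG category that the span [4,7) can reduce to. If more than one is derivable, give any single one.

[0,7] S   >
  [0,3] S/(S\PP)   <
    [0,2] NP   >
      [0,1] NP/(NP\N)   >T
        [0,1] "liked" : N
      [1,2] "song" : NP\N
    [2,3] "in" : (S/(S\PP))\NP
  [3,7] S\PP   <B
    [3,4] "slowly" : PP\PP
    [4,7] S\PP   <B
      [4,6] NP\PP   <
        [4,5] "with" : PP
        [5,6] "often" : (NP\PP)\PP
      [6,7] "this" : S\NP

S\PP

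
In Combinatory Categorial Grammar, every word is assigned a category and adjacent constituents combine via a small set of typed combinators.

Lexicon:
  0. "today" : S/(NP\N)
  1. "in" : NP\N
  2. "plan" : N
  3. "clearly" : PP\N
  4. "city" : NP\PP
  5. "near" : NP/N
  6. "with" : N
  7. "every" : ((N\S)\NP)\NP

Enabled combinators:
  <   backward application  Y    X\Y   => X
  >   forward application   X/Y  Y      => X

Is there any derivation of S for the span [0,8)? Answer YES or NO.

S/(NP\N) NP\N N PP\N NP\PP NP/N N ((N\S)\NP)\NP
CKY chart[0,8] = {N}; S ∉ chart

NO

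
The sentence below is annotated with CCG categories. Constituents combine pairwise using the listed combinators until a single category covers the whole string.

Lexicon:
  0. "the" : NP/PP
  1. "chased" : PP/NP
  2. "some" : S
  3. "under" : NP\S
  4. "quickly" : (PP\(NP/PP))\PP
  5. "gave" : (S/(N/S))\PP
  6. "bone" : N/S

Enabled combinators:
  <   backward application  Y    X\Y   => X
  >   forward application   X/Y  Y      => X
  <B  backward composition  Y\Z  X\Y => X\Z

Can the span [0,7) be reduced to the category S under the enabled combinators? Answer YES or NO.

[0,7] S   >
  [0,6] S/(N/S)   <
    [0,5] PP   <
      [0,1] "the" : NP/PP
      [1,5] PP\(NP/PP)   <
        [1,4] PP   >
          [1,2] "chased" : PP/NP
          [2,4] NP   <
            [2,3] "some" : S
            [3,4] "under" : NP\S
        [4,5] "quickly" : (PP\(NP/PP))\PP
    [5,6] "gave" : (S/(N/S))\PP
  [6,7] "bone" : N/S

YES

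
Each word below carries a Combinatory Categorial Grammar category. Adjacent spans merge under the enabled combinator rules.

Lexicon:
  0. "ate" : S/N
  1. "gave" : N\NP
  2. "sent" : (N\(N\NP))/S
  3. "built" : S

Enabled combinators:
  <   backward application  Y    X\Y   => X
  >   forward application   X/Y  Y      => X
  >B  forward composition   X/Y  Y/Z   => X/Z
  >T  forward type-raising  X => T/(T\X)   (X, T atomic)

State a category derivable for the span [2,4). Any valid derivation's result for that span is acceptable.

N\(N\NP)

[0,4] S   >
  [0,1] "ate" : S/N
  [1,4] N   <
    [1,2] "gave" : N\NP
    [2,4] N\(N\NP)   >
      [2,3] "sent" : (N\(N\NP))/S
      [3,4] "built" : S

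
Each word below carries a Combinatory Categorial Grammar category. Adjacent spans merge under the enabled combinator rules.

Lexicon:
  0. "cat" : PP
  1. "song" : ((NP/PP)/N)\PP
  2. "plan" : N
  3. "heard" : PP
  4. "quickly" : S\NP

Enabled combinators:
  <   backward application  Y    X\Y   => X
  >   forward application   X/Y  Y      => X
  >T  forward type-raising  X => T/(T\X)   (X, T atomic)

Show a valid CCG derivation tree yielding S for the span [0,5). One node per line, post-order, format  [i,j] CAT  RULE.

[0,1] PP  lex  "cat"
[1,2] ((NP/PP)/N)\PP  lex  "song"
[0,2] (NP/PP)/N  <  k=1
[2,3] N  lex  "plan"
[0,3] NP/PP  >  k=2
[3,4] PP  lex  "heard"
[0,4] NP  >  k=3
[4,5] S\NP  lex  "quickly"
[0,5] S  <  k=4

[0,5] S   <
  [0,4] NP   >
    [0,3] NP/PP   >
      [0,2] (NP/PP)/N   <
        [0,1] "cat" : PP
        [1,2] "song" : ((NP/PP)/N)\PP
      [2,3] "plan" : N
    [3,4] "heard" : PP
  [4,5] "quickly" : S\NP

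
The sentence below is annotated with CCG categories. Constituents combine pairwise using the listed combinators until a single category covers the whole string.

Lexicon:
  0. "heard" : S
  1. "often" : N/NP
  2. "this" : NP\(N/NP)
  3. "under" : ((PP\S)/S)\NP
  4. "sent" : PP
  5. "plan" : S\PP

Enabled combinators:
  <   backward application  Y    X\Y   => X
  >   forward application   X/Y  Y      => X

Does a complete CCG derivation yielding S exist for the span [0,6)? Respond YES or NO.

S N/NP NP\(N/NP) ((PP\S)/S)\NP PP S\PP
CKY chart[0,6] = {PP}; S ∉ chart

NO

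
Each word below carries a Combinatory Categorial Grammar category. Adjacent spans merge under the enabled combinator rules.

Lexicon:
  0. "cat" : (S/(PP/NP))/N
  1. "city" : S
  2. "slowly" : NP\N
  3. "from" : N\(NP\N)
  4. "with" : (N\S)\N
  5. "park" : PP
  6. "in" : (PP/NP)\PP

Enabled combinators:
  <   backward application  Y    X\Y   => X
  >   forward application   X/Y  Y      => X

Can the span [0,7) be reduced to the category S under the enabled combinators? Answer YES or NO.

YES

[0,7] S   >
  [0,5] S/(PP/NP)   >
    [0,1] "cat" : (S/(PP/NP))/N
    [1,5] N   <
      [1,2] "city" : S
      [2,5] N\S   <
        [2,4] N   <
          [2,3] "slowly" : NP\N
          [3,4] "from" : N\(NP\N)
        [4,5] "with" : (N\S)\N
  [5,7] PP/NP   <
    [5,6] "park" : PP
    [6,7] "in" : (PP/NP)\PP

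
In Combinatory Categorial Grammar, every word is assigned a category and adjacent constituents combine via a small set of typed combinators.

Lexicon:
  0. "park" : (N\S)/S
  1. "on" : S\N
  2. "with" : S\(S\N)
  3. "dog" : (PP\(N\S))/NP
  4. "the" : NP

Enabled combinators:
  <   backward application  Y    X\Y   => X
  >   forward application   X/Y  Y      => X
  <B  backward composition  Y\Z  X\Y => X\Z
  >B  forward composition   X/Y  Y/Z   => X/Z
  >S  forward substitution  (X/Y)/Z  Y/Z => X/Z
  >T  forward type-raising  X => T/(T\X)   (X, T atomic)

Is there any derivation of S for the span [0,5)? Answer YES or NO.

(N\S)/S S\N S\(S\N) (PP\(N\S))/NP NP
CKY chart[0,5] = {N/(N\PP), NP/(NP\PP), PP, PP/(PP\PP), S/(S\PP)}; S ∉ chart

NO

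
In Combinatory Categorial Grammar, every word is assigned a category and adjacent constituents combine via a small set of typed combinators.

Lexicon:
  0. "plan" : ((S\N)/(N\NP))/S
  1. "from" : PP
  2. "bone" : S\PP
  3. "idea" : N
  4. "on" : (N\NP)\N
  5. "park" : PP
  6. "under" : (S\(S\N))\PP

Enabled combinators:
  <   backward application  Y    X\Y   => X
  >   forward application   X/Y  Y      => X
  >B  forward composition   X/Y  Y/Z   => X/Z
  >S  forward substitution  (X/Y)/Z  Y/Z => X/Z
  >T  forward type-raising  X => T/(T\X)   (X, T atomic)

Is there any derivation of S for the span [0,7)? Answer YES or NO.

[0,7] S   <
  [0,5] S\N   >
    [0,3] (S\N)/(N\NP)   >
      [0,1] "plan" : ((S\N)/(N\NP))/S
      [1,3] S   >
        [1,2] S/(S\PP)   >T
          [1,2] "from" : PP
        [2,3] "bone" : S\PP
    [3,5] N\NP   <
      [3,4] "idea" : N
      [4,5] "on" : (N\NP)\N
  [5,7] S\(S\N)   <
    [5,6] "park" : PP
    [6,7] "under" : (S\(S\N))\PP

YES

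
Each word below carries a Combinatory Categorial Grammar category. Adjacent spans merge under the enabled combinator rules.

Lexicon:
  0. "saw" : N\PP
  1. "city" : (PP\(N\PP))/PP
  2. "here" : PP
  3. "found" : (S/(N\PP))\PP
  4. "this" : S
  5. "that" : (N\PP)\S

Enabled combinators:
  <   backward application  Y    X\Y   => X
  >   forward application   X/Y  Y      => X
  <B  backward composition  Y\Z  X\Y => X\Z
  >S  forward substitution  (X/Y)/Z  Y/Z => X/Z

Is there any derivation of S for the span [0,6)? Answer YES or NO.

[0,6] S   >
  [0,4] S/(N\PP)   <
    [0,3] PP   <
      [0,1] "saw" : N\PP
      [1,3] PP\(N\PP)   >
        [1,2] "city" : (PP\(N\PP))/PP
        [2,3] "here" : PP
    [3,4] "found" : (S/(N\PP))\PP
  [4,6] N\PP   <
    [4,5] "this" : S
    [5,6] "that" : (N\PP)\S

YES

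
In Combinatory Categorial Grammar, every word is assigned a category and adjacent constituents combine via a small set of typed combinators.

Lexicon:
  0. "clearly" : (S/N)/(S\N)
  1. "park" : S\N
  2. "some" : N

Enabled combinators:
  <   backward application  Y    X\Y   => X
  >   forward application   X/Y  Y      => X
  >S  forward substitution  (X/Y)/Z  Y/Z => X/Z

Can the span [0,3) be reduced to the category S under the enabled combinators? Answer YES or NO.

[0,3] S   >
  [0,2] S/N   >
    [0,1] "clearly" : (S/N)/(S\N)
    [1,2] "park" : S\N
  [2,3] "some" : N

YES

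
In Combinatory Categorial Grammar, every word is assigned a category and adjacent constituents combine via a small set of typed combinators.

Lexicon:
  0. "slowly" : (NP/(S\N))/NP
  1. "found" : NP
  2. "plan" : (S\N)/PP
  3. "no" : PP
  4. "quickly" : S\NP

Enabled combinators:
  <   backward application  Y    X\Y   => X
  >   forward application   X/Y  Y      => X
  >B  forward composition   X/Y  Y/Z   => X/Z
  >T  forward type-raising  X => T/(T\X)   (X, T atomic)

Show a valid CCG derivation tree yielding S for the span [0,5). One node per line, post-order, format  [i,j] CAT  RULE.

[0,1] (NP/(S\N))/NP  lex  "slowly"
[1,2] NP  lex  "found"
[0,2] NP/(S\N)  >  k=1
[2,3] (S\N)/PP  lex  "plan"
[3,4] PP  lex  "no"
[2,4] S\N  >  k=3
[0,4] NP  >  k=2
[4,5] S\NP  lex  "quickly"
[0,5] S  <  k=4

[0,5] S   <
  [0,4] NP   >
    [0,2] NP/(S\N)   >
      [0,1] "slowly" : (NP/(S\N))/NP
      [1,2] "found" : NP
    [2,4] S\N   >
      [2,3] "plan" : (S\N)/PP
      [3,4] "no" : PP
  [4,5] "quickly" : S\NP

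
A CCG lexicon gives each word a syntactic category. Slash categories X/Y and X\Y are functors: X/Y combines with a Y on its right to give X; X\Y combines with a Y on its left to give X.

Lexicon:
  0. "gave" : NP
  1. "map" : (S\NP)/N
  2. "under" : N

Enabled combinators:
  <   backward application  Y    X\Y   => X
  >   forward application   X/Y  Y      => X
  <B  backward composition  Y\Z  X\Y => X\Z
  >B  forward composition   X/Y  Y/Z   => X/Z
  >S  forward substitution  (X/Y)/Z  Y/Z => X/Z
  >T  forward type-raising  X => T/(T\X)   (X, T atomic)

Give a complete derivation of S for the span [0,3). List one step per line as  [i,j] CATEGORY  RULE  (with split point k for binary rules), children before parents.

[0,1] NP  lex  "gave"
[0,1] S/(S\NP)  >T
[1,2] (S\NP)/N  lex  "map"
[2,3] N  lex  "under"
[1,3] S\NP  >  k=2
[0,3] S  >  k=1

[0,3] S   >
  [0,1] S/(S\NP)   >T
    [0,1] "gave" : NP
  [1,3] S\NP   >
    [1,2] "map" : (S\NP)/N
    [2,3] "under" : N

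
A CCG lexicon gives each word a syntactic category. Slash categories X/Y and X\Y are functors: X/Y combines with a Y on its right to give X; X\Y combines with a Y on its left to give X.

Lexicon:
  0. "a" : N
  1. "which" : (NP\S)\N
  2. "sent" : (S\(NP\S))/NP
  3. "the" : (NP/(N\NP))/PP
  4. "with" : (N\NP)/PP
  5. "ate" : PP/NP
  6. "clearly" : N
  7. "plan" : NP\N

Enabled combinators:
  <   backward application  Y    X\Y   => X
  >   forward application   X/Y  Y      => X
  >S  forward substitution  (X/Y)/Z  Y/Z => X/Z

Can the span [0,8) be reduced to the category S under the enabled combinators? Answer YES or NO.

[0,8] S   <
  [0,2] NP\S   <
    [0,1] "a" : N
    [1,2] "which" : (NP\S)\N
  [2,8] S\(NP\S)   >
    [2,3] "sent" : (S\(NP\S))/NP
    [3,8] NP   >
      [3,5] NP/PP   >S
        [3,4] "the" : (NP/(N\NP))/PP
        [4,5] "with" : (N\NP)/PP
      [5,8] PP   >
        [5,6] "ate" : PP/NP
        [6,8] NP   <
          [6,7] "clearly" : N
          [7,8] "plan" : NP\N

YES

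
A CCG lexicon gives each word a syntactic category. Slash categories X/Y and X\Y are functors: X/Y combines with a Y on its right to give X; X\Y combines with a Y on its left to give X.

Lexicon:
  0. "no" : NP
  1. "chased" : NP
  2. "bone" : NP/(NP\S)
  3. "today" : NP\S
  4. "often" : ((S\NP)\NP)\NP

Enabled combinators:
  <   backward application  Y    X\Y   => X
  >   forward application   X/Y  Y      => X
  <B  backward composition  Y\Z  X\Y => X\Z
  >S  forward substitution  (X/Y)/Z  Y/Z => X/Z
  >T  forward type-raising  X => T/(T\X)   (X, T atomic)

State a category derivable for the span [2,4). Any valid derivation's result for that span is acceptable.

NP

[0,5] S   >
  [0,1] S/(S\NP)   >T
    [0,1] "no" : NP
  [1,5] S\NP   <
    [1,2] "chased" : NP
    [2,5] (S\NP)\NP   <
      [2,4] NP   >
        [2,3] "bone" : NP/(NP\S)
        [3,4] "today" : NP\S
      [4,5] "often" : ((S\NP)\NP)\NP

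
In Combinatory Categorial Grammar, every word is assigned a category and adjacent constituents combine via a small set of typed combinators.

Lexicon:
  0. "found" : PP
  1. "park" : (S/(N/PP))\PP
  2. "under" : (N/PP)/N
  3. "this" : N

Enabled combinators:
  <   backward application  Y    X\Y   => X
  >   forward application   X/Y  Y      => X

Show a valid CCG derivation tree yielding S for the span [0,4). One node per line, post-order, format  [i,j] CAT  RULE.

[0,1] PP  lex  "found"
[1,2] (S/(N/PP))\PP  lex  "park"
[0,2] S/(N/PP)  <  k=1
[2,3] (N/PP)/N  lex  "under"
[3,4] N  lex  "this"
[2,4] N/PP  >  k=3
[0,4] S  >  k=2

[0,4] S   >
  [0,2] S/(N/PP)   <
    [0,1] "found" : PP
    [1,2] "park" : (S/(N/PP))\PP
  [2,4] N/PP   >
    [2,3] "under" : (N/PP)/N
    [3,4] "this" : N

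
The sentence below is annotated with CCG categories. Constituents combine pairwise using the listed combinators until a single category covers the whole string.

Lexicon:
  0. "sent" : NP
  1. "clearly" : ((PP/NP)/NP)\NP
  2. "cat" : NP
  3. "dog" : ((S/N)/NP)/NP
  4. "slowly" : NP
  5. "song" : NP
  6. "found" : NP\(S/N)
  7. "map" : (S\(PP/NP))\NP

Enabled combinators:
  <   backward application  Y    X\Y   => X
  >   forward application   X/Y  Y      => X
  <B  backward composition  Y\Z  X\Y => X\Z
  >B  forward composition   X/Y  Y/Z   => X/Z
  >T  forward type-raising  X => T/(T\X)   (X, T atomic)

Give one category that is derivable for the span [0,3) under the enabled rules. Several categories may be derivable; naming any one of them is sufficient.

PP/NP

[0,8] S   <
  [0,3] PP/NP   >
    [0,2] (PP/NP)/NP   <
      [0,1] "sent" : NP
      [1,2] "clearly" : ((PP/NP)/NP)\NP
    [2,3] "cat" : NP
  [3,8] S\(PP/NP)   <
    [3,7] NP   <
      [3,6] S/N   >
        [3,5] (S/N)/NP   >
          [3,4] "dog" : ((S/N)/NP)/NP
          [4,5] "slowly" : NP
        [5,6] "song" : NP
      [6,7] "found" : NP\(S/N)
    [7,8] "map" : (S\(PP/NP))\NP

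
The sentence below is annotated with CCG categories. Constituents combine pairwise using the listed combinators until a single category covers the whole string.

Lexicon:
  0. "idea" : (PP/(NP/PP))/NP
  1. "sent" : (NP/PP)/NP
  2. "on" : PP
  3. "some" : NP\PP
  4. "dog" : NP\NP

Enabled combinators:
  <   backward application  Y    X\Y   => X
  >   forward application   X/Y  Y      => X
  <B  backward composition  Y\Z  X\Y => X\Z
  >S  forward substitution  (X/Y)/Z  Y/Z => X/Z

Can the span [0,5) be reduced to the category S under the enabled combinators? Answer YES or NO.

(PP/(NP/PP))/NP (NP/PP)/NP PP NP\PP NP\NP
CKY chart[0,5] = {PP}; S ∉ chart

NO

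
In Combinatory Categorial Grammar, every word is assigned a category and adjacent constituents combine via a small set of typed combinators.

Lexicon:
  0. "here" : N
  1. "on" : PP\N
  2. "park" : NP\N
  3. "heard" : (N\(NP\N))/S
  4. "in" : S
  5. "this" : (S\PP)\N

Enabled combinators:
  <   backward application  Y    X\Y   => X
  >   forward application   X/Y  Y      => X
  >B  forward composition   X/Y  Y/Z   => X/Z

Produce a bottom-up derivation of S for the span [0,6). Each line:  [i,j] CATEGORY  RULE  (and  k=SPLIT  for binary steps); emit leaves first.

[0,6] S   <
  [0,2] PP   <
    [0,1] "here" : N
    [1,2] "on" : PP\N
  [2,6] S\PP   <
    [2,5] N   <
      [2,3] "park" : NP\N
      [3,5] N\(NP\N)   >
        [3,4] "heard" : (N\(NP\N))/S
        [4,5] "in" : S
    [5,6] "this" : (S\PP)\N

[0,1] N  lex  "here"
[1,2] PP\N  lex  "on"
[0,2] PP  <  k=1
[2,3] NP\N  lex  "park"
[3,4] (N\(NP\N))/S  lex  "heard"
[4,5] S  lex  "in"
[3,5] N\(NP\N)  >  k=4
[2,5] N  <  k=3
[5,6] (S\PP)\N  lex  "this"
[2,6] S\PP  <  k=5
[0,6] S  <  k=2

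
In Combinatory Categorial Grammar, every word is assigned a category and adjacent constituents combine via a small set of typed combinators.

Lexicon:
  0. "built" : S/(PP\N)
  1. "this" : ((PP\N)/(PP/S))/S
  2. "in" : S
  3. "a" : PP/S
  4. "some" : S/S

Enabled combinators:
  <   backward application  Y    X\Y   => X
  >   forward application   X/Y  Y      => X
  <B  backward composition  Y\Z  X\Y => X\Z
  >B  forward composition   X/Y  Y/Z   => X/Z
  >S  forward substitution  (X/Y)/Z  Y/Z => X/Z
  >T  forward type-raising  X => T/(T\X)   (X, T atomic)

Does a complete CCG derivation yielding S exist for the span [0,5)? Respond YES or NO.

[0,5] S   >
  [0,1] "built" : S/(PP\N)
  [1,5] PP\N   >
    [1,3] (PP\N)/(PP/S)   >
      [1,2] "this" : ((PP\N)/(PP/S))/S
      [2,3] "in" : S
    [3,5] PP/S   >B
      [3,4] "a" : PP/S
      [4,5] "some" : S/S

YES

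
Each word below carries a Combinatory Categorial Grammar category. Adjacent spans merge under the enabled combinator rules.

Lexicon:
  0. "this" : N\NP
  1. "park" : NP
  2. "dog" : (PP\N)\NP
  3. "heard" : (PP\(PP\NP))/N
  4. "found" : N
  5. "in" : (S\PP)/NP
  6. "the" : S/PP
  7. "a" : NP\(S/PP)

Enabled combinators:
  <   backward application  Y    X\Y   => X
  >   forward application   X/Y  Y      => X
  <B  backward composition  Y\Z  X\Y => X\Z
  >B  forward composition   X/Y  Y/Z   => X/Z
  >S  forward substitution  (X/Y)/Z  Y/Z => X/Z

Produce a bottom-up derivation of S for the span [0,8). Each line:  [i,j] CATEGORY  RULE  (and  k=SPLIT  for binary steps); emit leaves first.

[0,1] N\NP  lex  "this"
[1,2] NP  lex  "park"
[2,3] (PP\N)\NP  lex  "dog"
[1,3] PP\N  <  k=2
[0,3] PP\NP  <B  k=1
[3,4] (PP\(PP\NP))/N  lex  "heard"
[4,5] N  lex  "found"
[3,5] PP\(PP\NP)  >  k=4
[0,5] PP  <  k=3
[5,6] (S\PP)/NP  lex  "in"
[6,7] S/PP  lex  "the"
[7,8] NP\(S/PP)  lex  "a"
[6,8] NP  <  k=7
[5,8] S\PP  >  k=6
[0,8] S  <  k=5

[0,8] S   <
  [0,5] PP   <
    [0,3] PP\NP   <B
      [0,1] "this" : N\NP
      [1,3] PP\N   <
        [1,2] "park" : NP
        [2,3] "dog" : (PP\N)\NP
    [3,5] PP\(PP\NP)   >
      [3,4] "heard" : (PP\(PP\NP))/N
      [4,5] "found" : N
  [5,8] S\PP   >
    [5,6] "in" : (S\PP)/NP
    [6,8] NP   <
      [6,7] "the" : S/PP
      [7,8] "a" : NP\(S/PP)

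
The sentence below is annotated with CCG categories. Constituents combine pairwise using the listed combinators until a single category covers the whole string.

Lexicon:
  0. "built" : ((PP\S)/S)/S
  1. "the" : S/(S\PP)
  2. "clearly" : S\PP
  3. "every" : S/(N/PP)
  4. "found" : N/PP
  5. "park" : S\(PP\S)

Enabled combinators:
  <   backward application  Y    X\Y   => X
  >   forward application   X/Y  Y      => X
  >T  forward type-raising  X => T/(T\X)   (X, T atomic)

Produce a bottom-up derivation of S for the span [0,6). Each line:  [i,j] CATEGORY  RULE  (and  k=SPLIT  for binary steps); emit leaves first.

[0,1] ((PP\S)/S)/S  lex  "built"
[1,2] S/(S\PP)  lex  "the"
[2,3] S\PP  lex  "clearly"
[1,3] S  >  k=2
[0,3] (PP\S)/S  >  k=1
[3,4] S/(N/PP)  lex  "every"
[4,5] N/PP  lex  "found"
[3,5] S  >  k=4
[0,5] PP\S  >  k=3
[5,6] S\(PP\S)  lex  "park"
[0,6] S  <  k=5

[0,6] S   <
  [0,5] PP\S   >
    [0,3] (PP\S)/S   >
      [0,1] "built" : ((PP\S)/S)/S
      [1,3] S   >
        [1,2] "the" : S/(S\PP)
        [2,3] "clearly" : S\PP
    [3,5] S   >
      [3,4] "every" : S/(N/PP)
      [4,5] "found" : N/PP
  [5,6] "park" : S\(PP\S)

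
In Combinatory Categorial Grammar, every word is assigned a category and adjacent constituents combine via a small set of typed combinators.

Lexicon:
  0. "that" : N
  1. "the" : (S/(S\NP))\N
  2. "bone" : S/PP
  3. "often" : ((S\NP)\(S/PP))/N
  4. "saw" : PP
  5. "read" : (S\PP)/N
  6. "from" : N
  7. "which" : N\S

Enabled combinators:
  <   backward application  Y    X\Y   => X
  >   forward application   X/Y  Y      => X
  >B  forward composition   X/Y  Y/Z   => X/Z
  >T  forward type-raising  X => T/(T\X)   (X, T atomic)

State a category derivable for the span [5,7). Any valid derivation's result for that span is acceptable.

S\PP

[0,8] S   >
  [0,2] S/(S\NP)   <
    [0,1] "that" : N
    [1,2] "the" : (S/(S\NP))\N
  [2,8] S\NP   <
    [2,3] "bone" : S/PP
    [3,8] (S\NP)\(S/PP)   >
      [3,4] "often" : ((S\NP)\(S/PP))/N
      [4,8] N   <
        [4,7] S   <
          [4,5] "saw" : PP
          [5,7] S\PP   >
            [5,6] "read" : (S\PP)/N
            [6,7] "from" : N
        [7,8] "which" : N\S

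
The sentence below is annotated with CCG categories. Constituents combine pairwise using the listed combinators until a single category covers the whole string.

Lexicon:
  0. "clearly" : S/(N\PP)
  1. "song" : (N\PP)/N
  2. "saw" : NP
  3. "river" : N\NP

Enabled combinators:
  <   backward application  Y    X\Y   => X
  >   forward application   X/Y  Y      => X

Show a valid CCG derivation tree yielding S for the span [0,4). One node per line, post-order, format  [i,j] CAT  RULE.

[0,1] S/(N\PP)  lex  "clearly"
[1,2] (N\PP)/N  lex  "song"
[2,3] NP  lex  "saw"
[3,4] N\NP  lex  "river"
[2,4] N  <  k=3
[1,4] N\PP  >  k=2
[0,4] S  >  k=1

[0,4] S   >
  [0,1] "clearly" : S/(N\PP)
  [1,4] N\PP   >
    [1,2] "song" : (N\PP)/N
    [2,4] N   <
      [2,3] "saw" : NP
      [3,4] "river" : N\NP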